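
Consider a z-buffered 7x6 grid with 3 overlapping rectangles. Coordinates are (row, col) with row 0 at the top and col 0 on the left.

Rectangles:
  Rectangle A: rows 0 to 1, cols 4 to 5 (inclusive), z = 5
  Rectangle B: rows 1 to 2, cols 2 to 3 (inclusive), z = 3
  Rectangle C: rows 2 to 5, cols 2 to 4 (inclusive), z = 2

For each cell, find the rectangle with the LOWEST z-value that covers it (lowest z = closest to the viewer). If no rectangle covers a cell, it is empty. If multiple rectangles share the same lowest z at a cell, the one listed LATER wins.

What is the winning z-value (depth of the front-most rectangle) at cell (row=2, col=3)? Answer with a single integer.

Check cell (2,3):
  A: rows 0-1 cols 4-5 -> outside (row miss)
  B: rows 1-2 cols 2-3 z=3 -> covers; best now B (z=3)
  C: rows 2-5 cols 2-4 z=2 -> covers; best now C (z=2)
Winner: C at z=2

Answer: 2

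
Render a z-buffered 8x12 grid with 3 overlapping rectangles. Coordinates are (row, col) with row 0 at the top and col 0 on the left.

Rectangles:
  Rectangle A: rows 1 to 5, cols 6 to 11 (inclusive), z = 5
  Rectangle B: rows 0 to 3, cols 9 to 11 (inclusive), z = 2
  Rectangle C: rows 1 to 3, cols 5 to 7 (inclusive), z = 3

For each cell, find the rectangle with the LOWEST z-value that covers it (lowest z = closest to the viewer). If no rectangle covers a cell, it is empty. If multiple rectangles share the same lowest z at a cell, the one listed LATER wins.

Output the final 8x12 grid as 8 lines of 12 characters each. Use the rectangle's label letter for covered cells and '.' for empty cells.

.........BBB
.....CCCABBB
.....CCCABBB
.....CCCABBB
......AAAAAA
......AAAAAA
............
............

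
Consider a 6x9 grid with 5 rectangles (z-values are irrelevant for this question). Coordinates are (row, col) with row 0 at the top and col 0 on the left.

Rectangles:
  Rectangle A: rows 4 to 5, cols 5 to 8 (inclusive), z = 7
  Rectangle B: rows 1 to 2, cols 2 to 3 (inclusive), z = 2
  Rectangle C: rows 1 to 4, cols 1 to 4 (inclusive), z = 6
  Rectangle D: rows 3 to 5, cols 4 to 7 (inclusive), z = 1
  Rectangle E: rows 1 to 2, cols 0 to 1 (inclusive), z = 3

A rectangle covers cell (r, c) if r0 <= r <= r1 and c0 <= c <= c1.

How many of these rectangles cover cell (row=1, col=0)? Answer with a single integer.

Check cell (1,0):
  A: rows 4-5 cols 5-8 -> outside (row miss)
  B: rows 1-2 cols 2-3 -> outside (col miss)
  C: rows 1-4 cols 1-4 -> outside (col miss)
  D: rows 3-5 cols 4-7 -> outside (row miss)
  E: rows 1-2 cols 0-1 -> covers
Count covering = 1

Answer: 1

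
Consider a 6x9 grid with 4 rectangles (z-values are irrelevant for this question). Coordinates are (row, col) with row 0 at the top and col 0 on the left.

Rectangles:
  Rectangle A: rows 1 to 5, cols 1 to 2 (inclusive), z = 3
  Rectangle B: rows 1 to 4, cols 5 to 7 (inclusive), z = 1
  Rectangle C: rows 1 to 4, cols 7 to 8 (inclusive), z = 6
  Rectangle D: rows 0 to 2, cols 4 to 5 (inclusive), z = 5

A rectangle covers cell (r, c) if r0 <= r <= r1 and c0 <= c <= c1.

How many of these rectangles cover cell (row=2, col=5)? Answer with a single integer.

Check cell (2,5):
  A: rows 1-5 cols 1-2 -> outside (col miss)
  B: rows 1-4 cols 5-7 -> covers
  C: rows 1-4 cols 7-8 -> outside (col miss)
  D: rows 0-2 cols 4-5 -> covers
Count covering = 2

Answer: 2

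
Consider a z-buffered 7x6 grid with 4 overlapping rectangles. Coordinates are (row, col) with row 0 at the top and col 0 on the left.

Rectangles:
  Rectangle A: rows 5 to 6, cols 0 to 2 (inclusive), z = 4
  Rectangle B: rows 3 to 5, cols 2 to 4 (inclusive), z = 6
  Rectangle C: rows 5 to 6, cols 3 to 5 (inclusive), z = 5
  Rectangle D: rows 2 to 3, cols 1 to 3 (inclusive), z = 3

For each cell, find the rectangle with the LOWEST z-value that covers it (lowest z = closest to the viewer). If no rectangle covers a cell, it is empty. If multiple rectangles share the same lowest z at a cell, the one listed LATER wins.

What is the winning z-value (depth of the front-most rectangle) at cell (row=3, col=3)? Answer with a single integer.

Check cell (3,3):
  A: rows 5-6 cols 0-2 -> outside (row miss)
  B: rows 3-5 cols 2-4 z=6 -> covers; best now B (z=6)
  C: rows 5-6 cols 3-5 -> outside (row miss)
  D: rows 2-3 cols 1-3 z=3 -> covers; best now D (z=3)
Winner: D at z=3

Answer: 3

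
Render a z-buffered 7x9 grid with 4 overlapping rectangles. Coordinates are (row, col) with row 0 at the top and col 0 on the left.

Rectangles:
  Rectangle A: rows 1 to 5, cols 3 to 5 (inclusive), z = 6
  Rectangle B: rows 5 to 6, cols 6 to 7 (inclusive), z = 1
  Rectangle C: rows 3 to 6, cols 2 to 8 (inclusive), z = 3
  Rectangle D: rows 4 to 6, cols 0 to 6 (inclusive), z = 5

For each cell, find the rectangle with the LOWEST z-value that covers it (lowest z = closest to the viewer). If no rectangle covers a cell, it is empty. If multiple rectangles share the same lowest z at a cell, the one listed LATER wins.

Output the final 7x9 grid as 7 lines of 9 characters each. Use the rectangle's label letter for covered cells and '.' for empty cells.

.........
...AAA...
...AAA...
..CCCCCCC
DDCCCCCCC
DDCCCCBBC
DDCCCCBBC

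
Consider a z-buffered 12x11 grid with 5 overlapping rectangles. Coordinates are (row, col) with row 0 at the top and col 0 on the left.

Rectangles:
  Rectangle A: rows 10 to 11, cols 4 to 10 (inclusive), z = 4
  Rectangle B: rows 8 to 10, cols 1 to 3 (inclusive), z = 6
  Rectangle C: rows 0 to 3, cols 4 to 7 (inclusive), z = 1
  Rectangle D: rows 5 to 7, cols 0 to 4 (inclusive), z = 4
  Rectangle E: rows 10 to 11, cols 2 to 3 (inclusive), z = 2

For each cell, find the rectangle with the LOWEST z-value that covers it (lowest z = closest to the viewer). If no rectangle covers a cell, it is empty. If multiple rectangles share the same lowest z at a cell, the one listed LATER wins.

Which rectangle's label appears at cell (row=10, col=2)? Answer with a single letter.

Answer: E

Derivation:
Check cell (10,2):
  A: rows 10-11 cols 4-10 -> outside (col miss)
  B: rows 8-10 cols 1-3 z=6 -> covers; best now B (z=6)
  C: rows 0-3 cols 4-7 -> outside (row miss)
  D: rows 5-7 cols 0-4 -> outside (row miss)
  E: rows 10-11 cols 2-3 z=2 -> covers; best now E (z=2)
Winner: E at z=2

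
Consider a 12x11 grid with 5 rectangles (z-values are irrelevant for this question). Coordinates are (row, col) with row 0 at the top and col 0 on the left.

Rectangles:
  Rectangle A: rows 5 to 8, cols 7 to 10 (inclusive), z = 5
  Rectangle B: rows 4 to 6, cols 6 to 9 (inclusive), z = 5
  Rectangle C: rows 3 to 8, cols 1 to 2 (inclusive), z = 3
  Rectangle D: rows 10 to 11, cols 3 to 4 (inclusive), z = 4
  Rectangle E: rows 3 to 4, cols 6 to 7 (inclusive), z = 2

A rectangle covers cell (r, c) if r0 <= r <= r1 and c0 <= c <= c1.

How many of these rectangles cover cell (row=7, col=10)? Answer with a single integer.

Answer: 1

Derivation:
Check cell (7,10):
  A: rows 5-8 cols 7-10 -> covers
  B: rows 4-6 cols 6-9 -> outside (row miss)
  C: rows 3-8 cols 1-2 -> outside (col miss)
  D: rows 10-11 cols 3-4 -> outside (row miss)
  E: rows 3-4 cols 6-7 -> outside (row miss)
Count covering = 1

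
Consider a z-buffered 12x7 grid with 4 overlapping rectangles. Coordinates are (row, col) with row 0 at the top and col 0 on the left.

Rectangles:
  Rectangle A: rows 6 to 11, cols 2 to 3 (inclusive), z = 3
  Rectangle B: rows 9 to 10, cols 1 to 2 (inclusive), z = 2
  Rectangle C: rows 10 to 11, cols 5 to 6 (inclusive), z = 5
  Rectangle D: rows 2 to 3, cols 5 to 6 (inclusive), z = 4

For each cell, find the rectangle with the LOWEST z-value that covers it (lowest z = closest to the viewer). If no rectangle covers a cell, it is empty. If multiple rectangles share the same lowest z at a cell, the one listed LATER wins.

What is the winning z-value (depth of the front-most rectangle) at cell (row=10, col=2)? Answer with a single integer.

Answer: 2

Derivation:
Check cell (10,2):
  A: rows 6-11 cols 2-3 z=3 -> covers; best now A (z=3)
  B: rows 9-10 cols 1-2 z=2 -> covers; best now B (z=2)
  C: rows 10-11 cols 5-6 -> outside (col miss)
  D: rows 2-3 cols 5-6 -> outside (row miss)
Winner: B at z=2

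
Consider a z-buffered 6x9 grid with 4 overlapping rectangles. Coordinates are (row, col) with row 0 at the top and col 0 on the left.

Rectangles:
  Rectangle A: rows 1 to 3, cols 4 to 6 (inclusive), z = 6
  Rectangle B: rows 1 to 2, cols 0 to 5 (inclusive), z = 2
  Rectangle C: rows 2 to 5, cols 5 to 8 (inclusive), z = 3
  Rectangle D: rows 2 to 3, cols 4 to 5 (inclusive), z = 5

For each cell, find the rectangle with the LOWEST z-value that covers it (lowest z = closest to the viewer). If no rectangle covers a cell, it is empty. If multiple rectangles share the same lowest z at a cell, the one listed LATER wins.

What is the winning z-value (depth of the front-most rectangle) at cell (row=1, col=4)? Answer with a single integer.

Check cell (1,4):
  A: rows 1-3 cols 4-6 z=6 -> covers; best now A (z=6)
  B: rows 1-2 cols 0-5 z=2 -> covers; best now B (z=2)
  C: rows 2-5 cols 5-8 -> outside (row miss)
  D: rows 2-3 cols 4-5 -> outside (row miss)
Winner: B at z=2

Answer: 2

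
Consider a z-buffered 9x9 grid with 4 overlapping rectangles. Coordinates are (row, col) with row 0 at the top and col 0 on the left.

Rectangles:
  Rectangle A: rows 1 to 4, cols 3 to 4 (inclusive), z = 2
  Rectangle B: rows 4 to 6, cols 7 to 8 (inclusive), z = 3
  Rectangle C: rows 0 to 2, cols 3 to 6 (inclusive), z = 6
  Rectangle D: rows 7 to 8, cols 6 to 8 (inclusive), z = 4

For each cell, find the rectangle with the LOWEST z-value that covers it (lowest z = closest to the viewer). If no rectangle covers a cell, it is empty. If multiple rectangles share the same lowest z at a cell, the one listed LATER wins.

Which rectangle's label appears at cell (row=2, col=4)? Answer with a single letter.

Check cell (2,4):
  A: rows 1-4 cols 3-4 z=2 -> covers; best now A (z=2)
  B: rows 4-6 cols 7-8 -> outside (row miss)
  C: rows 0-2 cols 3-6 z=6 -> covers; best now A (z=2)
  D: rows 7-8 cols 6-8 -> outside (row miss)
Winner: A at z=2

Answer: A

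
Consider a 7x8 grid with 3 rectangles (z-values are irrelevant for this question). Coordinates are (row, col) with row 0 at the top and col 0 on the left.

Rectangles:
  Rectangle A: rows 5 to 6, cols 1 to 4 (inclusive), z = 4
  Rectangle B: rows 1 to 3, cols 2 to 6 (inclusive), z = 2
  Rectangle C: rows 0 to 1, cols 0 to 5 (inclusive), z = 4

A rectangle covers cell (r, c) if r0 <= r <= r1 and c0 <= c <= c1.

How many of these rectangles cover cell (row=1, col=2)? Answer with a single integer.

Check cell (1,2):
  A: rows 5-6 cols 1-4 -> outside (row miss)
  B: rows 1-3 cols 2-6 -> covers
  C: rows 0-1 cols 0-5 -> covers
Count covering = 2

Answer: 2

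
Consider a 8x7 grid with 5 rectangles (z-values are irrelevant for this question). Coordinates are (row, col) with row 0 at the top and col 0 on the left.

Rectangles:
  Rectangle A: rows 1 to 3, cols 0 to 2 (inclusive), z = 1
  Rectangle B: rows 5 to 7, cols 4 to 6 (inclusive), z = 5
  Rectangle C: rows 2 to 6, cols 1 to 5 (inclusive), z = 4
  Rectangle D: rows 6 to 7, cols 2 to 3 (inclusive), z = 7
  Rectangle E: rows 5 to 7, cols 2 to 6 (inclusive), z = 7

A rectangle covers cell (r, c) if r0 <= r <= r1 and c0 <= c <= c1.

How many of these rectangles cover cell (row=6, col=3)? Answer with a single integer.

Answer: 3

Derivation:
Check cell (6,3):
  A: rows 1-3 cols 0-2 -> outside (row miss)
  B: rows 5-7 cols 4-6 -> outside (col miss)
  C: rows 2-6 cols 1-5 -> covers
  D: rows 6-7 cols 2-3 -> covers
  E: rows 5-7 cols 2-6 -> covers
Count covering = 3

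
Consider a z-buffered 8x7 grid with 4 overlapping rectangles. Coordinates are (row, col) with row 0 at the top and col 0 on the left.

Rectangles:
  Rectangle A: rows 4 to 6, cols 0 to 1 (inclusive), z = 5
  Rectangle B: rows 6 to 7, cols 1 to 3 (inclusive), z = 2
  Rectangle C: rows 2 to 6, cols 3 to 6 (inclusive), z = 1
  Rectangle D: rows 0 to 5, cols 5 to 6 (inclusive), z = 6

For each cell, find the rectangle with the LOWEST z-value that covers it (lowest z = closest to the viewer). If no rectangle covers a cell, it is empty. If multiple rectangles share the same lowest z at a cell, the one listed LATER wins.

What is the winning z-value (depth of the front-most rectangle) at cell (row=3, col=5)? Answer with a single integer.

Check cell (3,5):
  A: rows 4-6 cols 0-1 -> outside (row miss)
  B: rows 6-7 cols 1-3 -> outside (row miss)
  C: rows 2-6 cols 3-6 z=1 -> covers; best now C (z=1)
  D: rows 0-5 cols 5-6 z=6 -> covers; best now C (z=1)
Winner: C at z=1

Answer: 1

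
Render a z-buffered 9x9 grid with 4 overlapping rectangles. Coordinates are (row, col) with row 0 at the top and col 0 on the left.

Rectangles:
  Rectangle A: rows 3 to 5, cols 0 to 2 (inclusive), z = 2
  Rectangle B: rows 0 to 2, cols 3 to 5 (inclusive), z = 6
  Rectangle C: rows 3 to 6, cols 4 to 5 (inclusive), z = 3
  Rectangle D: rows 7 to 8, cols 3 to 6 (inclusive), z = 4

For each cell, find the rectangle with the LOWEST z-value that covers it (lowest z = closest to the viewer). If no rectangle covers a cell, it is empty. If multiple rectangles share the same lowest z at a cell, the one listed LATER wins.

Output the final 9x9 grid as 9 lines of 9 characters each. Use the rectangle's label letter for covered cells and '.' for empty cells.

...BBB...
...BBB...
...BBB...
AAA.CC...
AAA.CC...
AAA.CC...
....CC...
...DDDD..
...DDDD..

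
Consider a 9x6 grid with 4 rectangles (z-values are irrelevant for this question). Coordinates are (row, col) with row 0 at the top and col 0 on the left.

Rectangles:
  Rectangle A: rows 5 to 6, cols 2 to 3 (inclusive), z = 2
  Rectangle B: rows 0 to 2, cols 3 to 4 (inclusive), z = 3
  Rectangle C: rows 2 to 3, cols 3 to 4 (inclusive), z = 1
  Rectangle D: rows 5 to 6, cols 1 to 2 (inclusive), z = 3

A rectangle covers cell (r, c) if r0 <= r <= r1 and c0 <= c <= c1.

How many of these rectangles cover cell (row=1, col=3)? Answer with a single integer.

Answer: 1

Derivation:
Check cell (1,3):
  A: rows 5-6 cols 2-3 -> outside (row miss)
  B: rows 0-2 cols 3-4 -> covers
  C: rows 2-3 cols 3-4 -> outside (row miss)
  D: rows 5-6 cols 1-2 -> outside (row miss)
Count covering = 1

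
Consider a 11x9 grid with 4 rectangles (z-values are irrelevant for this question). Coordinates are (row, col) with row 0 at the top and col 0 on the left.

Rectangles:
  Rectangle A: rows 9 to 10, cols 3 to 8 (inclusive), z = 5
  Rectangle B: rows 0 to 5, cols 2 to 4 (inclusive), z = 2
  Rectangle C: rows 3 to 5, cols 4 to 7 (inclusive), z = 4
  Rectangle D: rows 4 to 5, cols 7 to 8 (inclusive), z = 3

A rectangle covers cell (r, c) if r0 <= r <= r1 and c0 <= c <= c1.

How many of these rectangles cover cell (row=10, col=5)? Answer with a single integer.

Answer: 1

Derivation:
Check cell (10,5):
  A: rows 9-10 cols 3-8 -> covers
  B: rows 0-5 cols 2-4 -> outside (row miss)
  C: rows 3-5 cols 4-7 -> outside (row miss)
  D: rows 4-5 cols 7-8 -> outside (row miss)
Count covering = 1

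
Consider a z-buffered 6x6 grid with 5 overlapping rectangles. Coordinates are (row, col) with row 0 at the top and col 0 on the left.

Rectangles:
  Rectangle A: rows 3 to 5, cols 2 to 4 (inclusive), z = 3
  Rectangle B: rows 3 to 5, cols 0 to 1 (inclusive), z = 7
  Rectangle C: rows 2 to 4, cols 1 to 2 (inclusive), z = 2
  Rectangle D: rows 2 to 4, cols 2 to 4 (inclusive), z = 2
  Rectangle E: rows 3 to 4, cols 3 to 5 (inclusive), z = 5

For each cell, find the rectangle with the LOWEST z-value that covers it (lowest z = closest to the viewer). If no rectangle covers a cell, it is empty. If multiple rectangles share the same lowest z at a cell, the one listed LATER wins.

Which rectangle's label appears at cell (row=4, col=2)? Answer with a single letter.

Check cell (4,2):
  A: rows 3-5 cols 2-4 z=3 -> covers; best now A (z=3)
  B: rows 3-5 cols 0-1 -> outside (col miss)
  C: rows 2-4 cols 1-2 z=2 -> covers; best now C (z=2)
  D: rows 2-4 cols 2-4 z=2 -> covers; best now D (z=2)
  E: rows 3-4 cols 3-5 -> outside (col miss)
Winner: D at z=2

Answer: D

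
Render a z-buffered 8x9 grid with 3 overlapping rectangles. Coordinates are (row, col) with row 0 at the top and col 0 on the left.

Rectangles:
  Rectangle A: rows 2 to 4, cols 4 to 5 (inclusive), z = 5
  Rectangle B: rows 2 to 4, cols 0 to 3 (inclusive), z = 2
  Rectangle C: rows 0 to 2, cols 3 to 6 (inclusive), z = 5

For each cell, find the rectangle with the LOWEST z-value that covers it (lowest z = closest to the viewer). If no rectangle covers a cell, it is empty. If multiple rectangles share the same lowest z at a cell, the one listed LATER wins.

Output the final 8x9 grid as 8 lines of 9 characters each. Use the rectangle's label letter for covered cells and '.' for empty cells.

...CCCC..
...CCCC..
BBBBCCC..
BBBBAA...
BBBBAA...
.........
.........
.........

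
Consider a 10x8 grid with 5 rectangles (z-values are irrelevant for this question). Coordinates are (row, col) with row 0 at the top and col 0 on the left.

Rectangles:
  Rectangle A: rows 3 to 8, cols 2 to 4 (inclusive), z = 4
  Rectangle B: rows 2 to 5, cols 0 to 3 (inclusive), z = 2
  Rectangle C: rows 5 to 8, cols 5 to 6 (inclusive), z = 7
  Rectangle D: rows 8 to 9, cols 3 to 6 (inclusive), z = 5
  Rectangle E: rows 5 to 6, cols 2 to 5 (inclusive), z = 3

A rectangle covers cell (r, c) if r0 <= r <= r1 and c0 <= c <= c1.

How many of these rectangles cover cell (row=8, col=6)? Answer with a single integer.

Answer: 2

Derivation:
Check cell (8,6):
  A: rows 3-8 cols 2-4 -> outside (col miss)
  B: rows 2-5 cols 0-3 -> outside (row miss)
  C: rows 5-8 cols 5-6 -> covers
  D: rows 8-9 cols 3-6 -> covers
  E: rows 5-6 cols 2-5 -> outside (row miss)
Count covering = 2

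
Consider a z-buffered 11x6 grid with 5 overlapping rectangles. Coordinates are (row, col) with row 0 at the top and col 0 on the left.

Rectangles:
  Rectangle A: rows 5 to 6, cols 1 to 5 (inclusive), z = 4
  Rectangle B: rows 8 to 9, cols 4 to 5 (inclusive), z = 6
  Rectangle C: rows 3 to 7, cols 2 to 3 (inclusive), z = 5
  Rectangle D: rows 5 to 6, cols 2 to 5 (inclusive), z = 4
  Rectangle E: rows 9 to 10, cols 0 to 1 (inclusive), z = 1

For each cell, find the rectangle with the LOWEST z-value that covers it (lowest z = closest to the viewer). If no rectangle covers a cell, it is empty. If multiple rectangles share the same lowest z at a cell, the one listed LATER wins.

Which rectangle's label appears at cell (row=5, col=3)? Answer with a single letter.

Check cell (5,3):
  A: rows 5-6 cols 1-5 z=4 -> covers; best now A (z=4)
  B: rows 8-9 cols 4-5 -> outside (row miss)
  C: rows 3-7 cols 2-3 z=5 -> covers; best now A (z=4)
  D: rows 5-6 cols 2-5 z=4 -> covers; best now D (z=4)
  E: rows 9-10 cols 0-1 -> outside (row miss)
Winner: D at z=4

Answer: D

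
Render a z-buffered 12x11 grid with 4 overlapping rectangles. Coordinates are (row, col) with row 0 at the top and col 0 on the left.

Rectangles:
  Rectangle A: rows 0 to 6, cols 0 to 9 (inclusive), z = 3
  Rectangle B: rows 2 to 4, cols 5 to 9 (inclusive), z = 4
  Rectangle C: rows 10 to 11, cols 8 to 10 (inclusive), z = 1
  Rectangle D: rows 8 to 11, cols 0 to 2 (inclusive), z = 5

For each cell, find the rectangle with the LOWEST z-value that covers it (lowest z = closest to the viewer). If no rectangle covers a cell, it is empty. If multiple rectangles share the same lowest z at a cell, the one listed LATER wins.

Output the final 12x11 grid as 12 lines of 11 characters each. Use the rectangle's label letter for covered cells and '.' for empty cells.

AAAAAAAAAA.
AAAAAAAAAA.
AAAAAAAAAA.
AAAAAAAAAA.
AAAAAAAAAA.
AAAAAAAAAA.
AAAAAAAAAA.
...........
DDD........
DDD........
DDD.....CCC
DDD.....CCC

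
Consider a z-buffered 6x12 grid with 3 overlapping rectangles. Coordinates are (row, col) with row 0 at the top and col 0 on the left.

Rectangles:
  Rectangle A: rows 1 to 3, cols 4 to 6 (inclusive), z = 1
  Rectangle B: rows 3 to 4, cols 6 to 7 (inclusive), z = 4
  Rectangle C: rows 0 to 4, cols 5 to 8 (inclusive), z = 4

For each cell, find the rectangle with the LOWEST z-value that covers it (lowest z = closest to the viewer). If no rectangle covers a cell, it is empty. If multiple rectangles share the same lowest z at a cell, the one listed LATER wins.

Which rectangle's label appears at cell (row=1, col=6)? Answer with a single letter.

Answer: A

Derivation:
Check cell (1,6):
  A: rows 1-3 cols 4-6 z=1 -> covers; best now A (z=1)
  B: rows 3-4 cols 6-7 -> outside (row miss)
  C: rows 0-4 cols 5-8 z=4 -> covers; best now A (z=1)
Winner: A at z=1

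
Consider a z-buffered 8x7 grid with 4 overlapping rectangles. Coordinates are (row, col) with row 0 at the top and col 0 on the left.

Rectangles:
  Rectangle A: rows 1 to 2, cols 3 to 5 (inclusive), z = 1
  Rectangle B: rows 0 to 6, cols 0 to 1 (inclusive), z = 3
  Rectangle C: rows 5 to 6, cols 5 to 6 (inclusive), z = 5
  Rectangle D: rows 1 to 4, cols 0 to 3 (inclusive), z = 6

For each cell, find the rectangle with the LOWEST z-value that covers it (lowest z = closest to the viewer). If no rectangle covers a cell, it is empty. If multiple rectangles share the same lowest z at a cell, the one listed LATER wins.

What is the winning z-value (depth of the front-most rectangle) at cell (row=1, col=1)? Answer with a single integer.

Answer: 3

Derivation:
Check cell (1,1):
  A: rows 1-2 cols 3-5 -> outside (col miss)
  B: rows 0-6 cols 0-1 z=3 -> covers; best now B (z=3)
  C: rows 5-6 cols 5-6 -> outside (row miss)
  D: rows 1-4 cols 0-3 z=6 -> covers; best now B (z=3)
Winner: B at z=3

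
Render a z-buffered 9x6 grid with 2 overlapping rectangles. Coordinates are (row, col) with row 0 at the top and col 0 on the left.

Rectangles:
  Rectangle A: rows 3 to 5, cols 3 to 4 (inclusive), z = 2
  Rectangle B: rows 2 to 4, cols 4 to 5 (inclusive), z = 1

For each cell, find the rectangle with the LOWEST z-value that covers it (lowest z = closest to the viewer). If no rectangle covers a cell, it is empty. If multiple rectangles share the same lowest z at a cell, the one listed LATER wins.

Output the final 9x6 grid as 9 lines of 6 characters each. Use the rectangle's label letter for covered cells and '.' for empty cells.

......
......
....BB
...ABB
...ABB
...AA.
......
......
......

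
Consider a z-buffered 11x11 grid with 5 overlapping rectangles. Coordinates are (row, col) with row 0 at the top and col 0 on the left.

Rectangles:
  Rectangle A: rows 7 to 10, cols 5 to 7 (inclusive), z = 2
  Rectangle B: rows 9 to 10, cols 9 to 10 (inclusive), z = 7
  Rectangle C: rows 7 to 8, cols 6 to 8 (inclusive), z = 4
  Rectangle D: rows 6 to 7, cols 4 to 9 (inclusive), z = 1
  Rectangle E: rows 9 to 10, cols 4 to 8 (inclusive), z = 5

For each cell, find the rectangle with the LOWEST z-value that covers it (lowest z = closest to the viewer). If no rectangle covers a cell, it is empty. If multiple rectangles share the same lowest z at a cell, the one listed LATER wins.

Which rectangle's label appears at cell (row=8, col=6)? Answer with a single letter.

Answer: A

Derivation:
Check cell (8,6):
  A: rows 7-10 cols 5-7 z=2 -> covers; best now A (z=2)
  B: rows 9-10 cols 9-10 -> outside (row miss)
  C: rows 7-8 cols 6-8 z=4 -> covers; best now A (z=2)
  D: rows 6-7 cols 4-9 -> outside (row miss)
  E: rows 9-10 cols 4-8 -> outside (row miss)
Winner: A at z=2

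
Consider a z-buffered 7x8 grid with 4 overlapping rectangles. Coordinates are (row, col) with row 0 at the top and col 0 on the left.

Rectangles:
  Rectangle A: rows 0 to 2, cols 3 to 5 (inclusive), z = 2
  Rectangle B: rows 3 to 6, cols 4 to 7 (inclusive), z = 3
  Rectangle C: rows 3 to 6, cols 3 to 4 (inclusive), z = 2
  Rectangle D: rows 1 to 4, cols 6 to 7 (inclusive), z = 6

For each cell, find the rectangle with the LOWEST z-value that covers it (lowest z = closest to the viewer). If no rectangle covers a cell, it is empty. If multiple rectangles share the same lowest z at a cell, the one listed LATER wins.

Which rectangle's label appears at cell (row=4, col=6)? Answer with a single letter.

Check cell (4,6):
  A: rows 0-2 cols 3-5 -> outside (row miss)
  B: rows 3-6 cols 4-7 z=3 -> covers; best now B (z=3)
  C: rows 3-6 cols 3-4 -> outside (col miss)
  D: rows 1-4 cols 6-7 z=6 -> covers; best now B (z=3)
Winner: B at z=3

Answer: B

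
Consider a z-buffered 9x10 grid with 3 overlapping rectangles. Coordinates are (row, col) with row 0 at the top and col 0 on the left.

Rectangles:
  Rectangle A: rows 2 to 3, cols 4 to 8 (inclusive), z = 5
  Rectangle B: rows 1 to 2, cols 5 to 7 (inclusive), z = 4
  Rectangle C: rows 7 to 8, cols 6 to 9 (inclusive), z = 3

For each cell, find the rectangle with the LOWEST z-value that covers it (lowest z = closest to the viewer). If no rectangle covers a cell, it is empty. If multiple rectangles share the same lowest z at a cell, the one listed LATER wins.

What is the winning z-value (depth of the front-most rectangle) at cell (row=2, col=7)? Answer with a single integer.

Check cell (2,7):
  A: rows 2-3 cols 4-8 z=5 -> covers; best now A (z=5)
  B: rows 1-2 cols 5-7 z=4 -> covers; best now B (z=4)
  C: rows 7-8 cols 6-9 -> outside (row miss)
Winner: B at z=4

Answer: 4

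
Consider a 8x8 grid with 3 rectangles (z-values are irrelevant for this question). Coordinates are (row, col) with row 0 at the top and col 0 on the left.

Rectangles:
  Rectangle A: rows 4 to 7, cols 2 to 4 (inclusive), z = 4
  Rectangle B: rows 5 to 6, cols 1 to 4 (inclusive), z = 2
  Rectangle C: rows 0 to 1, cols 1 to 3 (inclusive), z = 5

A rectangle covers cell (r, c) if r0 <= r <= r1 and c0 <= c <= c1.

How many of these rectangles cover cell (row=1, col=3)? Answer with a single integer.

Check cell (1,3):
  A: rows 4-7 cols 2-4 -> outside (row miss)
  B: rows 5-6 cols 1-4 -> outside (row miss)
  C: rows 0-1 cols 1-3 -> covers
Count covering = 1

Answer: 1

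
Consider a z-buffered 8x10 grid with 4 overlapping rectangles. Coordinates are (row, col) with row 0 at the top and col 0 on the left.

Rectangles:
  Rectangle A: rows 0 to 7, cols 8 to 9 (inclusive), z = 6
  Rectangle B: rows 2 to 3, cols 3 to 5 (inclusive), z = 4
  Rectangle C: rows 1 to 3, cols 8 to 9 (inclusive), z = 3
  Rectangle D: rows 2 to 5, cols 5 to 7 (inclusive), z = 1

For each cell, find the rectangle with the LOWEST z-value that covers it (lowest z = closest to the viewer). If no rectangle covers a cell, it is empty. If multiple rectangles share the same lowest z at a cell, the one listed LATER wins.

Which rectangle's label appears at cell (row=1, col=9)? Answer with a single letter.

Answer: C

Derivation:
Check cell (1,9):
  A: rows 0-7 cols 8-9 z=6 -> covers; best now A (z=6)
  B: rows 2-3 cols 3-5 -> outside (row miss)
  C: rows 1-3 cols 8-9 z=3 -> covers; best now C (z=3)
  D: rows 2-5 cols 5-7 -> outside (row miss)
Winner: C at z=3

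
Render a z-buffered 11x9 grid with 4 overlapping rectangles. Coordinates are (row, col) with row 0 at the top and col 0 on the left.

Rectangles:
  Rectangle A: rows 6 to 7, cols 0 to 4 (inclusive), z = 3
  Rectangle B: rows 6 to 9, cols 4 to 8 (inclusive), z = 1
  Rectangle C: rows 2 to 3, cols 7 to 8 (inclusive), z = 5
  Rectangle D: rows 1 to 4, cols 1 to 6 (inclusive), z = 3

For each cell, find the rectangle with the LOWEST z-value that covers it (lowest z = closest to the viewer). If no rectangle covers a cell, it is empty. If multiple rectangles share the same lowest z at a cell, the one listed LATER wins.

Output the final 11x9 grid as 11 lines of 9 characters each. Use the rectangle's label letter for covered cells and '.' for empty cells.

.........
.DDDDDD..
.DDDDDDCC
.DDDDDDCC
.DDDDDD..
.........
AAAABBBBB
AAAABBBBB
....BBBBB
....BBBBB
.........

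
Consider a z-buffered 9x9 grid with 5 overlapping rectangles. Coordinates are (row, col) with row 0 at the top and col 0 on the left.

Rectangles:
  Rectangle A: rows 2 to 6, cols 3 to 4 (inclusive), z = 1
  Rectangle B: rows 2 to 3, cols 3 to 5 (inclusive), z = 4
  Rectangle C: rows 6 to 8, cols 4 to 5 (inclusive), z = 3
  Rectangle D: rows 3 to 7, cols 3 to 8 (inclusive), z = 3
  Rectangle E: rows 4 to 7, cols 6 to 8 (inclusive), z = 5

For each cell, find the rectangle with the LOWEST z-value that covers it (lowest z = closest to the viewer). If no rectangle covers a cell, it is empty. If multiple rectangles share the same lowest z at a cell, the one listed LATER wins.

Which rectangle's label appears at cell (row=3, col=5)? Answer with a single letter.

Answer: D

Derivation:
Check cell (3,5):
  A: rows 2-6 cols 3-4 -> outside (col miss)
  B: rows 2-3 cols 3-5 z=4 -> covers; best now B (z=4)
  C: rows 6-8 cols 4-5 -> outside (row miss)
  D: rows 3-7 cols 3-8 z=3 -> covers; best now D (z=3)
  E: rows 4-7 cols 6-8 -> outside (row miss)
Winner: D at z=3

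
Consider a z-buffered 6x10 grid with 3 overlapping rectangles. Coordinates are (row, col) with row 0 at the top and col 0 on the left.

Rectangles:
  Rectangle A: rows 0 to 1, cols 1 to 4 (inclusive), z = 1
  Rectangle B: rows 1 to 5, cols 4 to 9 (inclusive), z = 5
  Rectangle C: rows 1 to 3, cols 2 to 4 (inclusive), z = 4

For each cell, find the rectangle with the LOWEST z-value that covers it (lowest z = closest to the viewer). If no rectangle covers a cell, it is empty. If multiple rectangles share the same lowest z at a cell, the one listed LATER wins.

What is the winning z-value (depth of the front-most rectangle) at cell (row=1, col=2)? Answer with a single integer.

Check cell (1,2):
  A: rows 0-1 cols 1-4 z=1 -> covers; best now A (z=1)
  B: rows 1-5 cols 4-9 -> outside (col miss)
  C: rows 1-3 cols 2-4 z=4 -> covers; best now A (z=1)
Winner: A at z=1

Answer: 1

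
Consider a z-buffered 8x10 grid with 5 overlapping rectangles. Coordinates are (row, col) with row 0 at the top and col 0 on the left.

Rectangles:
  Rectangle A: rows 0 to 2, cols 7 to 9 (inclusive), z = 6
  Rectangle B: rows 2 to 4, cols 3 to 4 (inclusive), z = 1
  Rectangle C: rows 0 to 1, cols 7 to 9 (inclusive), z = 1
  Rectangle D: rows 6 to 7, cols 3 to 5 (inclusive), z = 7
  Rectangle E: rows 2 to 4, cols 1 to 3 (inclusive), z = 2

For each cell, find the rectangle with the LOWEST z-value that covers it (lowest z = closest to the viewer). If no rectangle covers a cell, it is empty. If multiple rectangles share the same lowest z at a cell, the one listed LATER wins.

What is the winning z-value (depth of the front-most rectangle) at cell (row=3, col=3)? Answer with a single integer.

Check cell (3,3):
  A: rows 0-2 cols 7-9 -> outside (row miss)
  B: rows 2-4 cols 3-4 z=1 -> covers; best now B (z=1)
  C: rows 0-1 cols 7-9 -> outside (row miss)
  D: rows 6-7 cols 3-5 -> outside (row miss)
  E: rows 2-4 cols 1-3 z=2 -> covers; best now B (z=1)
Winner: B at z=1

Answer: 1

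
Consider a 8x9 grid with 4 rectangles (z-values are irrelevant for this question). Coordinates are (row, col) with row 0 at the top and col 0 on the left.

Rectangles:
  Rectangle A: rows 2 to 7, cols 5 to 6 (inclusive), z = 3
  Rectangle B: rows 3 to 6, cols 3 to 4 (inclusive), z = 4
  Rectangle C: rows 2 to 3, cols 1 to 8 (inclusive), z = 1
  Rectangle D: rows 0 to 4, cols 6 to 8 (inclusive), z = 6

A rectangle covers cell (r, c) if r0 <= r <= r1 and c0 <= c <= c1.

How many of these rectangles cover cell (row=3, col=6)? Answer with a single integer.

Answer: 3

Derivation:
Check cell (3,6):
  A: rows 2-7 cols 5-6 -> covers
  B: rows 3-6 cols 3-4 -> outside (col miss)
  C: rows 2-3 cols 1-8 -> covers
  D: rows 0-4 cols 6-8 -> covers
Count covering = 3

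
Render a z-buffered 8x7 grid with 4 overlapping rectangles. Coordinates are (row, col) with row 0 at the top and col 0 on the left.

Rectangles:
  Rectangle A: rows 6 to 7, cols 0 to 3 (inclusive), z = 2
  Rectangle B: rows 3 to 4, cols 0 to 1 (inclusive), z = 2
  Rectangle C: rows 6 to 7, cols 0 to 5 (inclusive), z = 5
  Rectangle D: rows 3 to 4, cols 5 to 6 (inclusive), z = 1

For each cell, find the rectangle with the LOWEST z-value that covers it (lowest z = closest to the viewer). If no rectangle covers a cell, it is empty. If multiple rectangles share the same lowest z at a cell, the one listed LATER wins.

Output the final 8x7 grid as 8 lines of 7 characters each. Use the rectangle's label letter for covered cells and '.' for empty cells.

.......
.......
.......
BB...DD
BB...DD
.......
AAAACC.
AAAACC.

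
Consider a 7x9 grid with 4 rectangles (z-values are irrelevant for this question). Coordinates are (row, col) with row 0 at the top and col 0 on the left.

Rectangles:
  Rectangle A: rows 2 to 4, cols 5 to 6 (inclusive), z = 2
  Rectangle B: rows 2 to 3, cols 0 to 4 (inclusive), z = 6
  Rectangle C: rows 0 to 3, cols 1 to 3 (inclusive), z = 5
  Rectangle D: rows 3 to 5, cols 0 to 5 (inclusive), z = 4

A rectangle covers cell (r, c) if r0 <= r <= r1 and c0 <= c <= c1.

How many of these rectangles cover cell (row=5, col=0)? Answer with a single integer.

Check cell (5,0):
  A: rows 2-4 cols 5-6 -> outside (row miss)
  B: rows 2-3 cols 0-4 -> outside (row miss)
  C: rows 0-3 cols 1-3 -> outside (row miss)
  D: rows 3-5 cols 0-5 -> covers
Count covering = 1

Answer: 1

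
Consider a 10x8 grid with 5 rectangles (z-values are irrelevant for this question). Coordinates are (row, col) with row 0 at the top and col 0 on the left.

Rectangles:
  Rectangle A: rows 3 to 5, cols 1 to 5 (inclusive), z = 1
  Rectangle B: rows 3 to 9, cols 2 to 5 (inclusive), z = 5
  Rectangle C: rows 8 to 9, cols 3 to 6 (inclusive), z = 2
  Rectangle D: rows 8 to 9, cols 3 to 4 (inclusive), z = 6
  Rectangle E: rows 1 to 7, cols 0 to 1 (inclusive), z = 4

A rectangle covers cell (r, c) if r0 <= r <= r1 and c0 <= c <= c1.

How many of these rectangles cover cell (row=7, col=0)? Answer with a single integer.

Answer: 1

Derivation:
Check cell (7,0):
  A: rows 3-5 cols 1-5 -> outside (row miss)
  B: rows 3-9 cols 2-5 -> outside (col miss)
  C: rows 8-9 cols 3-6 -> outside (row miss)
  D: rows 8-9 cols 3-4 -> outside (row miss)
  E: rows 1-7 cols 0-1 -> covers
Count covering = 1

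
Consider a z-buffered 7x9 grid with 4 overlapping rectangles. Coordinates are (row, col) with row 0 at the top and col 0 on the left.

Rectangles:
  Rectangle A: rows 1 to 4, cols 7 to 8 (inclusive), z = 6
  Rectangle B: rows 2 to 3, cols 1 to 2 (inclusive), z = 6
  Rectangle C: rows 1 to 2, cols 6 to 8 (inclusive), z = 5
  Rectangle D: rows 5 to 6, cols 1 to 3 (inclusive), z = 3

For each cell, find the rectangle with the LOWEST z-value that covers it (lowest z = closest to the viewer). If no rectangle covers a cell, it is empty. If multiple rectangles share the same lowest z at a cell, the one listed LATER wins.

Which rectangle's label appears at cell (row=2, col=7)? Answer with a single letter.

Answer: C

Derivation:
Check cell (2,7):
  A: rows 1-4 cols 7-8 z=6 -> covers; best now A (z=6)
  B: rows 2-3 cols 1-2 -> outside (col miss)
  C: rows 1-2 cols 6-8 z=5 -> covers; best now C (z=5)
  D: rows 5-6 cols 1-3 -> outside (row miss)
Winner: C at z=5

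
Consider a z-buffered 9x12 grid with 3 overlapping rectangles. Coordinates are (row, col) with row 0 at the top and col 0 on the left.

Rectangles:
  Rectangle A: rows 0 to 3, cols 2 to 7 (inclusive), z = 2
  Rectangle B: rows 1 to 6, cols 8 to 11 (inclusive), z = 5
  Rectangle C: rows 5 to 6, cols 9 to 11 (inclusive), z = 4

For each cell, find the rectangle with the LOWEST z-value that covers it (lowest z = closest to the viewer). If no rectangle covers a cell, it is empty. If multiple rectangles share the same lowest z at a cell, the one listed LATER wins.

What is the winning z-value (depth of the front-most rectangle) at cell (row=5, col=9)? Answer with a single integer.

Answer: 4

Derivation:
Check cell (5,9):
  A: rows 0-3 cols 2-7 -> outside (row miss)
  B: rows 1-6 cols 8-11 z=5 -> covers; best now B (z=5)
  C: rows 5-6 cols 9-11 z=4 -> covers; best now C (z=4)
Winner: C at z=4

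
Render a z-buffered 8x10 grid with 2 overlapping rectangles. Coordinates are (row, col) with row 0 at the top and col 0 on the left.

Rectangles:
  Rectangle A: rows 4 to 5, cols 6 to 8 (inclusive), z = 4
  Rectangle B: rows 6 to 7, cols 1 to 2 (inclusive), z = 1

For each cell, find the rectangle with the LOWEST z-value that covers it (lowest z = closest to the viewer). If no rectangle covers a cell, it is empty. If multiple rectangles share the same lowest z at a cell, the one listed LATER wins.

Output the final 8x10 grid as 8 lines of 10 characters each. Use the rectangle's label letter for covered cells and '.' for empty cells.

..........
..........
..........
..........
......AAA.
......AAA.
.BB.......
.BB.......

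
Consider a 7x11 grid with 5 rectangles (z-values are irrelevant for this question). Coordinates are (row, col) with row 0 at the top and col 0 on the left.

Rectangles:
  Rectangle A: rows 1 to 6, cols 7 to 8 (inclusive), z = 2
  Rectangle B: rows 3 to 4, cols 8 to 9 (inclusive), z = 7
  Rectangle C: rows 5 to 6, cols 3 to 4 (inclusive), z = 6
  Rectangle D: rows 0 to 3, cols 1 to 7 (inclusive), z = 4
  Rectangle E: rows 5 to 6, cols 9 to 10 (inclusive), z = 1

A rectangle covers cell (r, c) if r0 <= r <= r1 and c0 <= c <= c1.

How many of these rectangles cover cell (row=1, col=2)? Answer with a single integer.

Answer: 1

Derivation:
Check cell (1,2):
  A: rows 1-6 cols 7-8 -> outside (col miss)
  B: rows 3-4 cols 8-9 -> outside (row miss)
  C: rows 5-6 cols 3-4 -> outside (row miss)
  D: rows 0-3 cols 1-7 -> covers
  E: rows 5-6 cols 9-10 -> outside (row miss)
Count covering = 1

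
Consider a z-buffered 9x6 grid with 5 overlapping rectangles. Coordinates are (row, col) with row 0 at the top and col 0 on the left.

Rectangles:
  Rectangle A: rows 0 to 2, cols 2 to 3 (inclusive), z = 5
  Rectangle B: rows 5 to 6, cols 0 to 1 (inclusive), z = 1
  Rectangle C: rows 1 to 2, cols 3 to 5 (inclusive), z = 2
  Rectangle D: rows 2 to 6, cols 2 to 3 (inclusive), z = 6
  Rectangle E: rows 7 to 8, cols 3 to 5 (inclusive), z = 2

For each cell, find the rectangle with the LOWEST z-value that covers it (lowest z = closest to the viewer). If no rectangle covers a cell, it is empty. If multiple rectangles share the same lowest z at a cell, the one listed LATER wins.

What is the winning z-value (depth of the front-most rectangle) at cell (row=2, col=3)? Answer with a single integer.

Answer: 2

Derivation:
Check cell (2,3):
  A: rows 0-2 cols 2-3 z=5 -> covers; best now A (z=5)
  B: rows 5-6 cols 0-1 -> outside (row miss)
  C: rows 1-2 cols 3-5 z=2 -> covers; best now C (z=2)
  D: rows 2-6 cols 2-3 z=6 -> covers; best now C (z=2)
  E: rows 7-8 cols 3-5 -> outside (row miss)
Winner: C at z=2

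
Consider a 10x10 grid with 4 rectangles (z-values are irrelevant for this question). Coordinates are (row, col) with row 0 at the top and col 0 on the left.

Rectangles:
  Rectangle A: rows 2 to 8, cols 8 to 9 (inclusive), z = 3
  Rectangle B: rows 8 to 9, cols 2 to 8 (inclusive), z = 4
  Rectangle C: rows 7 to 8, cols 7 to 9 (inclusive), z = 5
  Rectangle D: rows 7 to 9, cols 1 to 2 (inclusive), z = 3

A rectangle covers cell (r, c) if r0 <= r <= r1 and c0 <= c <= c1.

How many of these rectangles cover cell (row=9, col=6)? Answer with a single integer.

Answer: 1

Derivation:
Check cell (9,6):
  A: rows 2-8 cols 8-9 -> outside (row miss)
  B: rows 8-9 cols 2-8 -> covers
  C: rows 7-8 cols 7-9 -> outside (row miss)
  D: rows 7-9 cols 1-2 -> outside (col miss)
Count covering = 1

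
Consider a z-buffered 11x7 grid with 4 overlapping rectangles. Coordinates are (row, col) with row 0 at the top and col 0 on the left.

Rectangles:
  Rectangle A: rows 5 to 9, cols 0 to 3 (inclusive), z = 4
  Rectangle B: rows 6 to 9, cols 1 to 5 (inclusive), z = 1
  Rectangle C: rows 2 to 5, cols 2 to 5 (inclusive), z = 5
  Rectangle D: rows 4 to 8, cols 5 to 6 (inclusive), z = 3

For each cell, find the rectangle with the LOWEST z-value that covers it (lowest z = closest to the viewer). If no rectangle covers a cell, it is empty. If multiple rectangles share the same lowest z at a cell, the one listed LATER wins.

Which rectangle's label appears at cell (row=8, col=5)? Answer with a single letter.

Answer: B

Derivation:
Check cell (8,5):
  A: rows 5-9 cols 0-3 -> outside (col miss)
  B: rows 6-9 cols 1-5 z=1 -> covers; best now B (z=1)
  C: rows 2-5 cols 2-5 -> outside (row miss)
  D: rows 4-8 cols 5-6 z=3 -> covers; best now B (z=1)
Winner: B at z=1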